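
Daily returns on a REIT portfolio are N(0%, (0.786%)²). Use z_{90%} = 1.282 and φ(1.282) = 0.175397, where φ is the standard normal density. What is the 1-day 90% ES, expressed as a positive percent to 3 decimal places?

1.379%

Tail multiplier: φ(z)/(1−α) = 0.175397 / 0.1 = 1.754.
ES = 0.786% × 1.754 = 1.379%.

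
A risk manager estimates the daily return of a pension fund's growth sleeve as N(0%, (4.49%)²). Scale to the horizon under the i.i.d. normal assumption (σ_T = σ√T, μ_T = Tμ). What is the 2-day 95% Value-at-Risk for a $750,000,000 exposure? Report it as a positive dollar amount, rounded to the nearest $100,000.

$78,300,000

At 95%, z = 1.645.
σ_{2d} = 4.49% × √2 = 6.350%.
VaR = 1.645 × 6.350% = 10.446%.
On $750,000,000: 0.10446 × $750,000,000 = $78,345,000.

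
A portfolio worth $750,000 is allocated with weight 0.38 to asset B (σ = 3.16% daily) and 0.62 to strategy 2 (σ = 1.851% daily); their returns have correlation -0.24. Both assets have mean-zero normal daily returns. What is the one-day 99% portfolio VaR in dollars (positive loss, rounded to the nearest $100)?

$25,300

σ_p² = 0.38²·3.16² + 0.62²·1.851² + 2·-0.24·0.38·0.62·3.16·1.851 = 2.0975 (%²).
σ_p = √2.0975 = 1.448%.
At 99%, z = 2.326.
VaR = 2.326 × 1.448% = 3.368%; on $750,000 that is $25,260.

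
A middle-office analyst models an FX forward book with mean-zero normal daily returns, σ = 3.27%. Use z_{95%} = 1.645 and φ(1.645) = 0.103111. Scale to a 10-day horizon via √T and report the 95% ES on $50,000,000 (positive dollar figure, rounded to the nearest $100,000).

$10,700,000

σ_{10d} = 3.27% × √10 = 10.341%.
ES multiplier = φ(z)/(1−α) = 0.103111/0.05 = 2.062.
ES = 10.341% × 2.062 = 21.323%; on $50,000,000: $10,661,500.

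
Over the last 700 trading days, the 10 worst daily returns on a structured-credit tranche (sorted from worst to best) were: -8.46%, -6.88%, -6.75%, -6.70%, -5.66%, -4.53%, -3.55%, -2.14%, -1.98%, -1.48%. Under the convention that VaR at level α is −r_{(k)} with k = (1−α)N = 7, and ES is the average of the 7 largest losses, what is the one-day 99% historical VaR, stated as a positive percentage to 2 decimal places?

k = 7; the 7th lowest return is -3.55%, so VaR = 3.55%.

3.55%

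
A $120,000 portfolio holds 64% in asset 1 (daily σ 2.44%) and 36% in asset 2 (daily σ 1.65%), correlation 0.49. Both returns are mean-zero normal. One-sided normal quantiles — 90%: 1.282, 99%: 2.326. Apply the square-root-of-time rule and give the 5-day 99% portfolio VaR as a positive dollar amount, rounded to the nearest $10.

$12,010

σ_p = √(0.64²·2.44² + 0.36²·1.65² + 2·0.49·0.64·0.36·2.44·1.65) = 1.924%.
σ_{5d} = 1.924% × √5 = 4.302%.
VaR = 2.326 × 4.302% = 10.006%; on $120,000 that is $12,007.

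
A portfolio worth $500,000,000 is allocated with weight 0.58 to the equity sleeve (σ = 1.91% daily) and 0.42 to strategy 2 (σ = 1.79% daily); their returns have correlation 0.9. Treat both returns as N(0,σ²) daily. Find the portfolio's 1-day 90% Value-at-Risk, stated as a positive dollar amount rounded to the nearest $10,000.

σ_p² = 0.58²·1.91² + 0.42²·1.79² + 2·0.9·0.58·0.42·1.91·1.79 = 3.2915 (%²).
σ_p = √3.2915 = 1.814%.
At 90%, z = 1.282.
VaR = 1.282 × 1.814% = 2.326%; on $500,000,000 that is $11,630,000.

$11,630,000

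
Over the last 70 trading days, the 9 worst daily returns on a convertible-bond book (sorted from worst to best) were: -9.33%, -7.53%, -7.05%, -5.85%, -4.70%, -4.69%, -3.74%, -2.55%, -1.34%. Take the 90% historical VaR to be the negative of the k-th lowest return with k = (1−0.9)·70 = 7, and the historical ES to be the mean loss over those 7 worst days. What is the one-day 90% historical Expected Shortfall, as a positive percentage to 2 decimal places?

The 7 worst returns sum to -42.89%.
ES = −(-42.89%) / 7 = 6.1271…% ≈ 6.13%.

6.13%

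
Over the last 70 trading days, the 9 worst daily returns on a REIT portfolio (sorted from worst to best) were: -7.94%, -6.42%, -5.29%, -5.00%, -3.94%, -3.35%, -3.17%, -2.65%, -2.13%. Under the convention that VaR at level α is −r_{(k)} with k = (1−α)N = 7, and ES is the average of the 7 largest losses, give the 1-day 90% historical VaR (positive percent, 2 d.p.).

k = 7; the 7th lowest return is -3.17%, so VaR = 3.17%.

3.17%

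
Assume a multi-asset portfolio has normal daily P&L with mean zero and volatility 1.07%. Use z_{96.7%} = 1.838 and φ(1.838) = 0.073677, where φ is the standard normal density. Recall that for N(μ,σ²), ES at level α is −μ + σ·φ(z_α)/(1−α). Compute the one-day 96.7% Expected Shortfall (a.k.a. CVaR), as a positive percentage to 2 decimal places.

2.39%

Tail multiplier: φ(z)/(1−α) = 0.073677 / 0.033 = 2.233.
ES = 1.07% × 2.233 = 2.389%.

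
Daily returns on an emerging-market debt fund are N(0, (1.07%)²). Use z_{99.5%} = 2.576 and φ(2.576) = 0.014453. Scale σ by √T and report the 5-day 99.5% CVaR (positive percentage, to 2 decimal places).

σ_{5d} = 1.07% × √5 = 2.393%.
ES multiplier = φ(z)/(1−α) = 0.014453/0.005 = 2.891.
ES = 2.393% × 2.891 = 6.918%.

6.92%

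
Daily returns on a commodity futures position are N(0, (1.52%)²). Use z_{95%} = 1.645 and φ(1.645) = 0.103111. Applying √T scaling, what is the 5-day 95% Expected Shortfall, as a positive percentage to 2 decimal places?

σ_{5d} = 1.52% × √5 = 3.399%.
ES multiplier = φ(z)/(1−α) = 0.103111/0.05 = 2.062.
ES = 3.399% × 2.062 = 7.009%.

7.01%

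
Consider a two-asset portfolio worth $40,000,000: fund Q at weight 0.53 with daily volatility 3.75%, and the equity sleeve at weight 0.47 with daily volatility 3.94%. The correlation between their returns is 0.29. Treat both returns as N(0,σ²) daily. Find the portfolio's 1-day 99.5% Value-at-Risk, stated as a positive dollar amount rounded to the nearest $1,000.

σ_p² = 0.53²·3.75² + 0.47²·3.94² + 2·0.29·0.53·0.47·3.75·3.94 = 9.5140 (%²).
σ_p = √9.5140 = 3.084%.
At 99.5%, z = 2.576.
VaR = 2.576 × 3.084% = 7.944%; on $40,000,000 that is $3,177,600.

$3,178,000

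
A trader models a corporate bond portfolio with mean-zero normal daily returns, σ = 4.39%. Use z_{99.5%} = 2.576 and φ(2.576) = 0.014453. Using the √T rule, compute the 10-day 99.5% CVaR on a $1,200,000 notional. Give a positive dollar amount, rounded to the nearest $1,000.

$482,000

σ_{10d} = 4.39% × √10 = 13.882%.
ES multiplier = φ(z)/(1−α) = 0.014453/0.005 = 2.891.
ES = 13.882% × 2.891 = 40.133%; on $1,200,000: $481,596.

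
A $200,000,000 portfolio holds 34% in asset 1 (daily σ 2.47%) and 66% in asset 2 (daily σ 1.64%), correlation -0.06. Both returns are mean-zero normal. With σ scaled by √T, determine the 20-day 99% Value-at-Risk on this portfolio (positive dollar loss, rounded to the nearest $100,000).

σ_p = √(0.34²·2.47² + 0.66²·1.64² + 2·-0.06·0.34·0.66·2.47·1.64) = 1.330%.
σ_{20d} = 1.330% × √20 = 5.948%.
z(99%) = 2.326.
VaR = 2.326 × 5.948% = 13.835%; on $200,000,000 that is $27,670,000.

$27,700,000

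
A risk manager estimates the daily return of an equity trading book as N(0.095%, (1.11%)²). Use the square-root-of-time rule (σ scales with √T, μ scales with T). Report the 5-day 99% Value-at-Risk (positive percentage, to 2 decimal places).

5.30%

At 99%, z = 2.326.
σ_{5d} = 1.11% × √5 = 2.482%; μ_{5d} = 5 × 0.095% = 0.475%.
VaR = −(0.475%) + 2.326 × 2.482% = 5.298%.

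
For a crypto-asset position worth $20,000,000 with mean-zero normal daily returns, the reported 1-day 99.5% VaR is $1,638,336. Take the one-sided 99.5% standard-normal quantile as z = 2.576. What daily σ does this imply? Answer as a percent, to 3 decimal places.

VaR as a fraction: $1,638,336 / $20,000,000 = 8.192%.
σ = VaR / z = 8.192% / 2.576 = 3.180%.

3.180%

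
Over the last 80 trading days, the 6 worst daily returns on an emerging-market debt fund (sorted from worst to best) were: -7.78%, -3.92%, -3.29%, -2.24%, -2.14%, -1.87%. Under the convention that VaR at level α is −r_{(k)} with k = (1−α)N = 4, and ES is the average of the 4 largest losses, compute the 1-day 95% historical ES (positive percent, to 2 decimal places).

The 4 worst returns sum to -17.23%.
ES = −(-17.23%) / 4 = 4.3075% ≈ 4.31%.

4.31%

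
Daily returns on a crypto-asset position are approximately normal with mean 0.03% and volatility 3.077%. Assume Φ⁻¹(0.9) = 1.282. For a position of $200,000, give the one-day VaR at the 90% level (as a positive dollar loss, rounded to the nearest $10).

VaR = −μ + z·σ = −(0.03%) + 1.282 × 3.077% = 3.915%.
On $200,000: 0.03915 × $200,000 = $7,830.

$7,830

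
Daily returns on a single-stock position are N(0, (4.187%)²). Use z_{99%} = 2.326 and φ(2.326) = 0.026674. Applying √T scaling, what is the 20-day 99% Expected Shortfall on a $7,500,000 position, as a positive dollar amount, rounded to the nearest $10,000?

$3,750,000

σ_{20d} = 4.187% × √20 = 18.725%.
ES multiplier = φ(z)/(1−α) = 0.026674/0.01 = 2.667.
ES = 18.725% × 2.667 = 49.940%; on $7,500,000: $3,745,500.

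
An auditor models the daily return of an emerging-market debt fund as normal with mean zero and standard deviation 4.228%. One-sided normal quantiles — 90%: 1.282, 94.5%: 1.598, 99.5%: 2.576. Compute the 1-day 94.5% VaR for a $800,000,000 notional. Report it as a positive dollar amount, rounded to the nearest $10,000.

VaR = z·σ = 1.598 × 4.228% = 6.756%.
On $800,000,000: 0.06756 × $800,000,000 = $54,048,000.

$54,050,000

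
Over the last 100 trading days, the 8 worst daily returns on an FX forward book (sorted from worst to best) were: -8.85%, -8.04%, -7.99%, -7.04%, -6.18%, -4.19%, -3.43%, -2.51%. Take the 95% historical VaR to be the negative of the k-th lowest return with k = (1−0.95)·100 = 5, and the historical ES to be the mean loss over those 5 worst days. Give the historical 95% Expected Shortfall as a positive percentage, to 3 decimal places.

7.620%

The 5 worst returns sum to -38.10%.
ES = −(-38.10%) / 5 = 7.62% ≈ 7.620%.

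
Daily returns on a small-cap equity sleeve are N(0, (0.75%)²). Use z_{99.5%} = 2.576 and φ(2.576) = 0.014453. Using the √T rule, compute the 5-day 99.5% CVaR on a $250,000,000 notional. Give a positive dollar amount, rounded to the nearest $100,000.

$12,100,000

σ_{5d} = 0.75% × √5 = 1.677%.
ES multiplier = φ(z)/(1−α) = 0.014453/0.005 = 2.891.
ES = 1.677% × 2.891 = 4.848%; on $250,000,000: $12,120,000.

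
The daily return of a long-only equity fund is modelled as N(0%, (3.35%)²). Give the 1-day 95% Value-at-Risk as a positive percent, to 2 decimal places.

5.51%

At 95% one-sided, z = 1.645.
VaR = z·σ = 1.645 × 3.35% = 5.511%.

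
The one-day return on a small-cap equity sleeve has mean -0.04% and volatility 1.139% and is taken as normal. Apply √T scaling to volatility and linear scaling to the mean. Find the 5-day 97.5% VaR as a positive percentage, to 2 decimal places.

5.19%

At 97.5%, z = 1.960.
σ_{5d} = 1.139% × √5 = 2.547%; μ_{5d} = 5 × -0.04% = -0.200%.
VaR = −(-0.200%) + 1.960 × 2.547% = 5.192%.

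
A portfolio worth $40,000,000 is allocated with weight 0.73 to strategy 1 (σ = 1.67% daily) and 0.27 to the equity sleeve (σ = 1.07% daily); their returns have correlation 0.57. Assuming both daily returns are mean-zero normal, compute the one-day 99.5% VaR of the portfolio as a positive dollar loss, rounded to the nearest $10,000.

σ_p² = 0.73²·1.67² + 0.27²·1.07² + 2·0.57·0.73·0.27·1.67·1.07 = 1.9712 (%²).
σ_p = √1.9712 = 1.404%.
At 99.5%, z = 2.576.
VaR = 2.576 × 1.404% = 3.617%; on $40,000,000 that is $1,446,800.

$1,450,000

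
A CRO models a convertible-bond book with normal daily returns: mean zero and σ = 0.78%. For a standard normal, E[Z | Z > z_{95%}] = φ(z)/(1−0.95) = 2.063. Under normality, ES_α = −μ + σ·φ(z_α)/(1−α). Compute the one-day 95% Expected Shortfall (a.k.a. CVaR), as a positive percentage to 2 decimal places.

1.61%

ES = 0.78% × 2.063 = 1.609%.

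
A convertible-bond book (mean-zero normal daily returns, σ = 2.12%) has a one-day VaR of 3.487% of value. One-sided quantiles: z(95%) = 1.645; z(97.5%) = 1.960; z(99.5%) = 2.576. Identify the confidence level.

95%

Implied z = VaR/σ = 3.487 / 2.12 = 1.645.
This matches z(95%) = 1.645.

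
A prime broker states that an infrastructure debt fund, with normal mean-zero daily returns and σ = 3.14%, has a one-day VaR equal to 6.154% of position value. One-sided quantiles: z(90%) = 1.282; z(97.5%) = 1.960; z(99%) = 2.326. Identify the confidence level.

Implied z = VaR/σ = 6.154 / 3.14 = 1.960.
This matches z(97.5%) = 1.960.

97.5%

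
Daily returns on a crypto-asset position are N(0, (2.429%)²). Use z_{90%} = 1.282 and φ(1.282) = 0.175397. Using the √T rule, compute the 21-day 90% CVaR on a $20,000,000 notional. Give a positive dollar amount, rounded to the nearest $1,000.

$3,905,000

σ_{21d} = 2.429% × √21 = 11.131%.
ES multiplier = φ(z)/(1−α) = 0.175397/0.1 = 1.754.
ES = 11.131% × 1.754 = 19.524%; on $20,000,000: $3,904,800.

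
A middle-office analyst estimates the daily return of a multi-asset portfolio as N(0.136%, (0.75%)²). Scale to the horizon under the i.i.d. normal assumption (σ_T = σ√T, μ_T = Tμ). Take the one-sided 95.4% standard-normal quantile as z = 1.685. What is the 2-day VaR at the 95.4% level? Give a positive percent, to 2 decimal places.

σ_{2d} = 0.75% × √2 = 1.061%; μ_{2d} = 2 × 0.136% = 0.272%.
VaR = −(0.272%) + 1.685 × 1.061% = 1.516%.

1.52%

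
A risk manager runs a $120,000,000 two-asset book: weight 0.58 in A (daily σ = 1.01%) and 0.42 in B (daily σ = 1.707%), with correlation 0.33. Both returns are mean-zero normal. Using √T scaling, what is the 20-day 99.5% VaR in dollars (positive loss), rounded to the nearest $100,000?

σ_p = √(0.58²·1.01² + 0.42²·1.707² + 2·0.33·0.58·0.42·1.01·1.707) = 1.065%.
σ_{20d} = 1.065% × √20 = 4.763%.
z(99.5%) = 2.576.
VaR = 2.576 × 4.763% = 12.269%; on $120,000,000 that is $14,722,800.

$14,700,000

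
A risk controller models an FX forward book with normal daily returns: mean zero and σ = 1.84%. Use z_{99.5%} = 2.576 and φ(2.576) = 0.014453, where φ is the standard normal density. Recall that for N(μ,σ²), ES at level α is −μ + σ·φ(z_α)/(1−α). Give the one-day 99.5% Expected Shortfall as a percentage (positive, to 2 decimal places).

Tail multiplier: φ(z)/(1−α) = 0.014453 / 0.005 = 2.891.
ES = 1.84% × 2.891 = 5.319%.

5.32%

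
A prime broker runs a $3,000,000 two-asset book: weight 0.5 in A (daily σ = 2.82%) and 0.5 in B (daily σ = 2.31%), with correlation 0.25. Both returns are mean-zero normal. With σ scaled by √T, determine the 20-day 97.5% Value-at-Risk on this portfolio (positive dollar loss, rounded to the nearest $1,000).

$535,000

σ_p = √(0.5²·2.82² + 0.5²·2.31² + 2·0.25·0.5·0.5·2.82·2.31) = 2.034%.
σ_{20d} = 2.034% × √20 = 9.096%.
z(97.5%) = 1.960.
VaR = 1.960 × 9.096% = 17.828%; on $3,000,000 that is $534,840.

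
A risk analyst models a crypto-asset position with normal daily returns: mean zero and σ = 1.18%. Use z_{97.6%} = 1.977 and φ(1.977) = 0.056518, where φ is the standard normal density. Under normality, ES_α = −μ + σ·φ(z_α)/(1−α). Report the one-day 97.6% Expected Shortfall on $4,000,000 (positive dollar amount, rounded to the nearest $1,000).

$111,000

Tail multiplier: φ(z)/(1−α) = 0.056518 / 0.024 = 2.355.
ES = 1.18% × 2.355 = 2.779%.
On $4,000,000: 0.02779 × $4,000,000 = $111,160.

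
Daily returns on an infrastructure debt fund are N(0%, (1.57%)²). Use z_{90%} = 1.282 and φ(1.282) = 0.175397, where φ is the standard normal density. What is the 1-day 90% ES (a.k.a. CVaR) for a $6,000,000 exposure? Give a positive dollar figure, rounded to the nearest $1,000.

Tail multiplier: φ(z)/(1−α) = 0.175397 / 0.1 = 1.754.
ES = 1.57% × 1.754 = 2.754%.
On $6,000,000: 0.02754 × $6,000,000 = $165,240.

$165,000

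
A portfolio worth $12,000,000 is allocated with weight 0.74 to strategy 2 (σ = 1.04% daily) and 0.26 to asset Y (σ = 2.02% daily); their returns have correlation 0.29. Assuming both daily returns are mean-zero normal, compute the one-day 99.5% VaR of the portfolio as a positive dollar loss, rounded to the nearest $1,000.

$325,000

σ_p² = 0.74²·1.04² + 0.26²·2.02² + 2·0.29·0.74·0.26·1.04·2.02 = 1.1026 (%²).
σ_p = √1.1026 = 1.050%.
At 99.5%, z = 2.576.
VaR = 2.576 × 1.050% = 2.705%; on $12,000,000 that is $324,600.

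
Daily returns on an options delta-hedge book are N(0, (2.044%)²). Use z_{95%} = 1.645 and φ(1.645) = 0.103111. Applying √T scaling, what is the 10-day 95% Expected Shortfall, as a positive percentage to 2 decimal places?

σ_{10d} = 2.044% × √10 = 6.464%.
ES multiplier = φ(z)/(1−α) = 0.103111/0.05 = 2.062.
ES = 6.464% × 2.062 = 13.329%.

13.33%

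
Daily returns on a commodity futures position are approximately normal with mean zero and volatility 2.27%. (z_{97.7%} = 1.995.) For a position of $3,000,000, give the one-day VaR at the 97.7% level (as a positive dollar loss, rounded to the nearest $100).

$135,900

VaR = z·σ = 1.995 × 2.27% = 4.529%.
On $3,000,000: 0.04529 × $3,000,000 = $135,870.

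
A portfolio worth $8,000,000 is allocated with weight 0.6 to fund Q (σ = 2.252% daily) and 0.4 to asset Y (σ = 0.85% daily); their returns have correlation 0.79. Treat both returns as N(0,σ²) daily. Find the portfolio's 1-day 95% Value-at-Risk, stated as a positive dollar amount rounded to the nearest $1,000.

σ_p² = 0.6²·2.252² + 0.4²·0.85² + 2·0.79·0.6·0.4·2.252·0.85 = 2.6672 (%²).
σ_p = √2.6672 = 1.633%.
At 95%, z = 1.645.
VaR = 1.645 × 1.633% = 2.686%; on $8,000,000 that is $214,880.

$215,000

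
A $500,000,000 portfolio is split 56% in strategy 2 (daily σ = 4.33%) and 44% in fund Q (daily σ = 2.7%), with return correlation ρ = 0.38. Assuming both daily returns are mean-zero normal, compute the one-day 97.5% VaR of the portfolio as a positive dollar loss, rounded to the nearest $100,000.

σ_p² = 0.56²·4.33² + 0.44²·2.7² + 2·0.38·0.56·0.44·4.33·2.7 = 9.4803 (%²).
σ_p = √9.4803 = 3.079%.
At 97.5%, z = 1.960.
VaR = 1.960 × 3.079% = 6.035%; on $500,000,000 that is $30,175,000.

$30,200,000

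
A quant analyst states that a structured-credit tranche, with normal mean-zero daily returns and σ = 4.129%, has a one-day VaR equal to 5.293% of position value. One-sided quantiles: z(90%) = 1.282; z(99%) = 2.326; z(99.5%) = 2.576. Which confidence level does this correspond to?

Implied z = VaR/σ = 5.293 / 4.129 = 1.282.
This matches z(90%) = 1.282.

90%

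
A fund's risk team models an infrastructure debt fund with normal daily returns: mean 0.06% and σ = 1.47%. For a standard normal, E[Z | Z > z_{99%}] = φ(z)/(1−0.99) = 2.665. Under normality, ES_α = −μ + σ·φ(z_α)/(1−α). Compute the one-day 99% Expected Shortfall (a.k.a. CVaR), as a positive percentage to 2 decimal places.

3.86%

ES = −(0.06%) + 1.47% × 2.665 = 3.858%.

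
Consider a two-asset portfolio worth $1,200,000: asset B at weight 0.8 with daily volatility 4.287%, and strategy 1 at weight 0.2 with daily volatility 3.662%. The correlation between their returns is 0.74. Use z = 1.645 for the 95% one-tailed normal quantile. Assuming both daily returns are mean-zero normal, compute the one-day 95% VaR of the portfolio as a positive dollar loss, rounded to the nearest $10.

σ_p² = 0.8²·4.287² + 0.2²·3.662² + 2·0.74·0.8·0.2·4.287·3.662 = 16.0161 (%²).
σ_p = √16.0161 = 4.002%.
VaR = 1.645 × 4.002% = 6.583%; on $1,200,000 that is $78,996.

$79,000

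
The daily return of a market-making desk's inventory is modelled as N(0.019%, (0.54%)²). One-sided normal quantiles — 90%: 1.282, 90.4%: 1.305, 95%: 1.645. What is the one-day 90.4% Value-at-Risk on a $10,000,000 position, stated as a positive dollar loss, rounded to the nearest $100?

VaR = −μ + z·σ = −(0.019%) + 1.305 × 0.54% = 0.686%.
On $10,000,000: 0.00686 × $10,000,000 = $68,600.

$68,600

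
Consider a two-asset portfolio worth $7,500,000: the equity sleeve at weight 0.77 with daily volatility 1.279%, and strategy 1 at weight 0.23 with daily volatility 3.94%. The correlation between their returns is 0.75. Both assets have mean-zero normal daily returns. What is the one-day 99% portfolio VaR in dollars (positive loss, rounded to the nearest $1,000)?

σ_p² = 0.77²·1.279² + 0.23²·3.94² + 2·0.75·0.77·0.23·1.279·3.94 = 3.1298 (%²).
σ_p = √3.1298 = 1.769%.
At 99%, z = 2.326.
VaR = 2.326 × 1.769% = 4.115%; on $7,500,000 that is $308,625.

$309,000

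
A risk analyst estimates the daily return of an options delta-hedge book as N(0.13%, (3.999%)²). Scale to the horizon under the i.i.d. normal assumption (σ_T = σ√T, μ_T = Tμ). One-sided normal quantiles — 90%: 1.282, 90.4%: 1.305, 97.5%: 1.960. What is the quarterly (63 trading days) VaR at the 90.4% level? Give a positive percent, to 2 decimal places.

33.23%

σ_{63d} = 3.999% × √63 = 31.741%; μ_{63d} = 63 × 0.13% = 8.190%.
VaR = −(8.190%) + 1.305 × 31.741% = 33.232%.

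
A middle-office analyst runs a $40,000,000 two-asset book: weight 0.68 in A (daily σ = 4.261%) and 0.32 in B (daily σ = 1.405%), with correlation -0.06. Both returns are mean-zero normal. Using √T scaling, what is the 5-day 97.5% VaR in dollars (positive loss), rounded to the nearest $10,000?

$5,090,000

σ_p = √(0.68²·4.261² + 0.32²·1.405² + 2·-0.06·0.68·0.32·4.261·1.405) = 2.905%.
σ_{5d} = 2.905% × √5 = 6.496%.
z(97.5%) = 1.960.
VaR = 1.960 × 6.496% = 12.732%; on $40,000,000 that is $5,092,800.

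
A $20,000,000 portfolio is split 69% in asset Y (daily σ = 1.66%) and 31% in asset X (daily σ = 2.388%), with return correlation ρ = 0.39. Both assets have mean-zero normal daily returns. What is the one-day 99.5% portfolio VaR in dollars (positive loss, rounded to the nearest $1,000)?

$818,000

σ_p² = 0.69²·1.66² + 0.31²·2.388² + 2·0.39·0.69·0.31·1.66·2.388 = 2.5213 (%²).
σ_p = √2.5213 = 1.588%.
At 99.5%, z = 2.576.
VaR = 2.576 × 1.588% = 4.091%; on $20,000,000 that is $818,200.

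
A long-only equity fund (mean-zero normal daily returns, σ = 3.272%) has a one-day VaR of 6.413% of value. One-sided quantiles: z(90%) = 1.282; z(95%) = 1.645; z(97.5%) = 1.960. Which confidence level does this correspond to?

97.5%

Implied z = VaR/σ = 6.413 / 3.272 = 1.960.
This matches z(97.5%) = 1.960.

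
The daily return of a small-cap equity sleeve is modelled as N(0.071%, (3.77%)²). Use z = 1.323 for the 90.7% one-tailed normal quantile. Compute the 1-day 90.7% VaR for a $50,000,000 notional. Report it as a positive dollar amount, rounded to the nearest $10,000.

VaR = −μ + z·σ = −(0.071%) + 1.323 × 3.77% = 4.917%.
On $50,000,000: 0.04917 × $50,000,000 = $2,458,500.

$2,460,000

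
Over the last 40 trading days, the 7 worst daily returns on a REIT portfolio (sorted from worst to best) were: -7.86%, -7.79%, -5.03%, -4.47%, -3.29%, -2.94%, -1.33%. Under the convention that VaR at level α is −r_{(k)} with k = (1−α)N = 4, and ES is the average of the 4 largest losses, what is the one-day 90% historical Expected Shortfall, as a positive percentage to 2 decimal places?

6.29%

The 4 worst returns sum to -25.15%.
ES = −(-25.15%) / 4 = 6.2875% ≈ 6.29%.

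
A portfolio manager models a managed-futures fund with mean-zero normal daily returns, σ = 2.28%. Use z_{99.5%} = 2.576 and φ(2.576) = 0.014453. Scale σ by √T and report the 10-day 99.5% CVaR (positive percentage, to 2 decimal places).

20.84%

σ_{10d} = 2.28% × √10 = 7.210%.
ES multiplier = φ(z)/(1−α) = 0.014453/0.005 = 2.891.
ES = 7.210% × 2.891 = 20.844%.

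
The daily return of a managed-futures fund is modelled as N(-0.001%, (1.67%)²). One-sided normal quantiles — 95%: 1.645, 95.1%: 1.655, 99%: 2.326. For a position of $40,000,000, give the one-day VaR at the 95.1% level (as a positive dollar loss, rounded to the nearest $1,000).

$1,106,000

VaR = −μ + z·σ = −(-0.001%) + 1.655 × 1.67% = 2.765%.
On $40,000,000: 0.02765 × $40,000,000 = $1,106,000.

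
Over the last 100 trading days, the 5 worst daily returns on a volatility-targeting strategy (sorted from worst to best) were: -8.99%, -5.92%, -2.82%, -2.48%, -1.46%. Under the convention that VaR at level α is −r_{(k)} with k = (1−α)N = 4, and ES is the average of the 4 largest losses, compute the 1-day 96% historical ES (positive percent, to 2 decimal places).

The 4 worst returns sum to -20.21%.
ES = −(-20.21%) / 4 = 5.0525% ≈ 5.05%.

5.05%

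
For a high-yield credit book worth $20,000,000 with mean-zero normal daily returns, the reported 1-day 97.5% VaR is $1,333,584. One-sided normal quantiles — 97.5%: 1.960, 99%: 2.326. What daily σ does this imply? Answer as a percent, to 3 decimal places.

3.402%

VaR as a fraction: $1,333,584 / $20,000,000 = 6.668%.
σ = VaR / z = 6.668% / 1.960 = 3.402%.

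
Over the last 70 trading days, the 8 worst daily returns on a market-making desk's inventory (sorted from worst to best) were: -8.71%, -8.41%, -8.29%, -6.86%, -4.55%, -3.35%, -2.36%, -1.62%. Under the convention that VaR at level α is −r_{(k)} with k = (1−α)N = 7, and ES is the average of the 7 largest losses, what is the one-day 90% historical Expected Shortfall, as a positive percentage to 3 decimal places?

The 7 worst returns sum to -42.53%.
ES = −(-42.53%) / 7 = 6.0757…% ≈ 6.076%.

6.076%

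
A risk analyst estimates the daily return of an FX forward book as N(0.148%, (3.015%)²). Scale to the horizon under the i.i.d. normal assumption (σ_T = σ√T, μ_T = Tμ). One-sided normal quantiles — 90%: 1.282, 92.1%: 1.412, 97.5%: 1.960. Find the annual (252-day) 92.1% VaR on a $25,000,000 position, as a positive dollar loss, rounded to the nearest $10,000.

$7,570,000

σ_{252d} = 3.015% × √252 = 47.862%; μ_{252d} = 252 × 0.148% = 37.296%.
VaR = −(37.296%) + 1.412 × 47.862% = 30.285%.
On $25,000,000: 0.30285 × $25,000,000 = $7,571,250.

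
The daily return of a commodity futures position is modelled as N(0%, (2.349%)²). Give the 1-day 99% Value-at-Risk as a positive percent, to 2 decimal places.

At 99% one-sided, z = 2.326.
VaR = z·σ = 2.326 × 2.349% = 5.464%.

5.46%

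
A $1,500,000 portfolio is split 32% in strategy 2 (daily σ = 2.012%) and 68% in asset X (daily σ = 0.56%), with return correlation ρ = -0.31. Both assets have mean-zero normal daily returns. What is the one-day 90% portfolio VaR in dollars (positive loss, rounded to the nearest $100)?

$12,300

σ_p² = 0.32²·2.012² + 0.68²·0.56² + 2·-0.31·0.32·0.68·2.012·0.56 = 0.4075 (%²).
σ_p = √0.4075 = 0.638%.
At 90%, z = 1.282.
VaR = 1.282 × 0.638% = 0.818%; on $1,500,000 that is $12,270.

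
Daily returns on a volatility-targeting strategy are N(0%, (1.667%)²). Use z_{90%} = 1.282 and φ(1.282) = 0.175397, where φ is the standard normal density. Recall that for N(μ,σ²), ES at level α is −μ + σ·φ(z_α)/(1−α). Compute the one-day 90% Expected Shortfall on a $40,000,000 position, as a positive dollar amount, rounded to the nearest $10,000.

Tail multiplier: φ(z)/(1−α) = 0.175397 / 0.1 = 1.754.
ES = 1.667% × 1.754 = 2.924%.
On $40,000,000: 0.02924 × $40,000,000 = $1,169,600.

$1,170,000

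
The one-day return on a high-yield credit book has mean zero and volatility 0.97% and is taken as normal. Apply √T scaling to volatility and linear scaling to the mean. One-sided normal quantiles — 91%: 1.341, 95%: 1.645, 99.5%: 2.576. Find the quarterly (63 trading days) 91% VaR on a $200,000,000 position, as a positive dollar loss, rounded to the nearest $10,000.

σ_{63d} = 0.97% × √63 = 7.699%.
VaR = 1.341 × 7.699% = 10.324%.
On $200,000,000: 0.10324 × $200,000,000 = $20,648,000.

$20,650,000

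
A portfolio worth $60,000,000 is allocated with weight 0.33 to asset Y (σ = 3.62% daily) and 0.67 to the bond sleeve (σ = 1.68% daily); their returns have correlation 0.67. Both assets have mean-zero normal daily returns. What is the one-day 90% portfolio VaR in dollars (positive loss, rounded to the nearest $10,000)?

σ_p² = 0.33²·3.62² + 0.67²·1.68² + 2·0.67·0.33·0.67·3.62·1.68 = 4.4959 (%²).
σ_p = √4.4959 = 2.120%.
At 90%, z = 1.282.
VaR = 1.282 × 2.120% = 2.718%; on $60,000,000 that is $1,630,800.

$1,630,000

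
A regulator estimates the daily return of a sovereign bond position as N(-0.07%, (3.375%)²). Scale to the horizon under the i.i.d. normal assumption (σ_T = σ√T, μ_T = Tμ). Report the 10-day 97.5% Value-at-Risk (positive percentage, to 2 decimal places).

At 97.5%, z = 1.960.
σ_{10d} = 3.375% × √10 = 10.673%; μ_{10d} = 10 × -0.07% = -0.700%.
VaR = −(-0.700%) + 1.960 × 10.673% = 21.619%.

21.62%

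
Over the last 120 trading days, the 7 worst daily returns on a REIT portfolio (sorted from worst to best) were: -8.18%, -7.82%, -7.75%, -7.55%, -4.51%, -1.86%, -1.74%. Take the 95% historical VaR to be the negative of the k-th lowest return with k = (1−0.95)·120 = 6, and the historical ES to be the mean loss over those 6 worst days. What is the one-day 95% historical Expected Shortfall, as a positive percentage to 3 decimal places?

The 6 worst returns sum to -37.67%.
ES = −(-37.67%) / 6 = 6.2783…% ≈ 6.278%.

6.278%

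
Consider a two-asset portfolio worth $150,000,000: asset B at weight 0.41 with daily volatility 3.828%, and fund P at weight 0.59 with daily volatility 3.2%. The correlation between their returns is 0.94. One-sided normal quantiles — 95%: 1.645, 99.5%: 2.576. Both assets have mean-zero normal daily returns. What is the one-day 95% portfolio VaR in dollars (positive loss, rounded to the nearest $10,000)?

σ_p² = 0.41²·3.828² + 0.59²·3.2² + 2·0.94·0.41·0.59·3.828·3.2 = 11.5986 (%²).
σ_p = √11.5986 = 3.406%.
VaR = 1.645 × 3.406% = 5.603%; on $150,000,000 that is $8,404,500.

$8,400,000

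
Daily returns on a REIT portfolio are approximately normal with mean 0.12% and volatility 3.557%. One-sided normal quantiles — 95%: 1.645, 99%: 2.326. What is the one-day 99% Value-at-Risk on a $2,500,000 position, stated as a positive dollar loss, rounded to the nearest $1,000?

$204,000

VaR = −μ + z·σ = −(0.12%) + 2.326 × 3.557% = 8.154%.
On $2,500,000: 0.08154 × $2,500,000 = $203,850.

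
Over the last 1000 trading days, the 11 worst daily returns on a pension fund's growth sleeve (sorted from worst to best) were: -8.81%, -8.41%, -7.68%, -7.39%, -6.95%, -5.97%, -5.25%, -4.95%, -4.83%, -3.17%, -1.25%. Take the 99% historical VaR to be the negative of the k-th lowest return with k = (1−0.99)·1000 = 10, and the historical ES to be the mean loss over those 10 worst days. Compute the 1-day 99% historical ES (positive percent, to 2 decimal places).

The 10 worst returns sum to -63.41%.
ES = −(-63.41%) / 10 = 6.341% ≈ 6.34%.

6.34%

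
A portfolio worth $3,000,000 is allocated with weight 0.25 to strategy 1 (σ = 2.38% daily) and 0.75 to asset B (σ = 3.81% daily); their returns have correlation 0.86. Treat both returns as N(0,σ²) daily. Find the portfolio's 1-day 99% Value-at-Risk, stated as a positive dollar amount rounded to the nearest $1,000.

$236,000

σ_p² = 0.25²·2.38² + 0.75²·3.81² + 2·0.86·0.25·0.75·2.38·3.81 = 11.4437 (%²).
σ_p = √11.4437 = 3.383%.
At 99%, z = 2.326.
VaR = 2.326 × 3.383% = 7.869%; on $3,000,000 that is $236,070.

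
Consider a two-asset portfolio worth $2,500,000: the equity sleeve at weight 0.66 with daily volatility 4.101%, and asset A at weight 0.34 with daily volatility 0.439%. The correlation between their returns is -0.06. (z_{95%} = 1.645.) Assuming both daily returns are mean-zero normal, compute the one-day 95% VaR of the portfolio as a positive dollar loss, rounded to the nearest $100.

σ_p² = 0.66²·4.101² + 0.34²·0.439² + 2·-0.06·0.66·0.34·4.101·0.439 = 7.2998 (%²).
σ_p = √7.2998 = 2.702%.
VaR = 1.645 × 2.702% = 4.445%; on $2,500,000 that is $111,125.

$111,100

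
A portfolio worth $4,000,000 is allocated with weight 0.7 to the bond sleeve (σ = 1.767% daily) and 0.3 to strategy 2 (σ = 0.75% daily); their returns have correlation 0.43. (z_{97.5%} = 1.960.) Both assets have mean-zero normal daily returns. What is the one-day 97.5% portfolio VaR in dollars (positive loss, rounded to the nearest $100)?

$105,800

σ_p² = 0.7²·1.767² + 0.3²·0.75² + 2·0.43·0.7·0.3·1.767·0.75 = 1.8199 (%²).
σ_p = √1.8199 = 1.349%.
VaR = 1.960 × 1.349% = 2.644%; on $4,000,000 that is $105,760.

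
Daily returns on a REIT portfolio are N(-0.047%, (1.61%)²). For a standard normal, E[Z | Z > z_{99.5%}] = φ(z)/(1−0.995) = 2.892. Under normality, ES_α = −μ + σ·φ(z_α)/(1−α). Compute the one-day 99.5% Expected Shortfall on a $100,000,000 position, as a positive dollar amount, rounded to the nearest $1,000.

ES = −(-0.047%) + 1.61% × 2.892 = 4.703%.
On $100,000,000: 0.04703 × $100,000,000 = $4,703,000.

$4,703,000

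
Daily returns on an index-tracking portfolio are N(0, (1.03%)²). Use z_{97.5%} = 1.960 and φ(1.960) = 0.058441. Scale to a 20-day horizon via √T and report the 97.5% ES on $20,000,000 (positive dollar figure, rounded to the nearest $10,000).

σ_{20d} = 1.03% × √20 = 4.606%.
ES multiplier = φ(z)/(1−α) = 0.058441/0.025 = 2.338.
ES = 4.606% × 2.338 = 10.769%; on $20,000,000: $2,153,800.

$2,150,000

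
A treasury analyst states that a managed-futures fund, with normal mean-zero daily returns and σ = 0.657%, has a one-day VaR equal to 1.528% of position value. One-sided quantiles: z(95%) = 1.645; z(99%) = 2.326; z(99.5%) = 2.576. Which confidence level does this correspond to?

99%

Implied z = VaR/σ = 1.528 / 0.657 = 2.326.
This matches z(99%) = 2.326.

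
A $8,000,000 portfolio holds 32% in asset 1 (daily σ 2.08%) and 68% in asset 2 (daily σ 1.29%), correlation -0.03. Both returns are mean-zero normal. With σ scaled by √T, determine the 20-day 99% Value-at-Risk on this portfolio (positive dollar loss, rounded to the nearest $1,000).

σ_p = √(0.32²·2.08² + 0.68²·1.29² + 2·-0.03·0.32·0.68·2.08·1.29) = 1.085%.
σ_{20d} = 1.085% × √20 = 4.852%.
z(99%) = 2.326.
VaR = 2.326 × 4.852% = 11.286%; on $8,000,000 that is $902,880.

$903,000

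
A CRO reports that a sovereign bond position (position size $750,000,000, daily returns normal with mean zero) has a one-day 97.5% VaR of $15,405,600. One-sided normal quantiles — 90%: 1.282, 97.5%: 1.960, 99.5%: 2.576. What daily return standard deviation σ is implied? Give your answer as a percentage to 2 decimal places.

VaR as a fraction: $15,405,600 / $750,000,000 = 2.054%.
σ = VaR / z = 2.054% / 1.960 = 1.048%.

1.05%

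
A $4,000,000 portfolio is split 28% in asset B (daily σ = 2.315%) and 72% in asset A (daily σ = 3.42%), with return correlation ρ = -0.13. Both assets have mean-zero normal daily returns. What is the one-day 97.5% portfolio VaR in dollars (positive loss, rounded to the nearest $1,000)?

σ_p² = 0.28²·2.315² + 0.72²·3.42² + 2·-0.13·0.28·0.72·2.315·3.42 = 6.0686 (%²).
σ_p = √6.0686 = 2.463%.
At 97.5%, z = 1.960.
VaR = 1.960 × 2.463% = 4.827%; on $4,000,000 that is $193,080.

$193,000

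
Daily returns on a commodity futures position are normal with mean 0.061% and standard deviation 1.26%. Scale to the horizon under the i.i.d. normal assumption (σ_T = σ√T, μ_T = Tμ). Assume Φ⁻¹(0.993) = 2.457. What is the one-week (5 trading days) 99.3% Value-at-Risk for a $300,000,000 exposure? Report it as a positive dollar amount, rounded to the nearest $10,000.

σ_{5d} = 1.26% × √5 = 2.817%; μ_{5d} = 5 × 0.061% = 0.305%.
VaR = −(0.305%) + 2.457 × 2.817% = 6.616%.
On $300,000,000: 0.06616 × $300,000,000 = $19,848,000.

$19,850,000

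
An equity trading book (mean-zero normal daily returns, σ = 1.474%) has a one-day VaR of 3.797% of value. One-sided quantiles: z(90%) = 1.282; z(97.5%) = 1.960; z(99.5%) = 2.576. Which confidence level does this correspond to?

Implied z = VaR/σ = 3.797 / 1.474 = 2.576.
This matches z(99.5%) = 2.576.

99.5%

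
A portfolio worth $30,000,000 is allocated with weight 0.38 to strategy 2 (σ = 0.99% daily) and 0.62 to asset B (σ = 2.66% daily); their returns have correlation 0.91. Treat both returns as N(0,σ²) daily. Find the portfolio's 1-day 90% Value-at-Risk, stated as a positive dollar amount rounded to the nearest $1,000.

$768,000

σ_p² = 0.38²·0.99² + 0.62²·2.66² + 2·0.91·0.38·0.62·0.99·2.66 = 3.9906 (%²).
σ_p = √3.9906 = 1.998%.
At 90%, z = 1.282.
VaR = 1.282 × 1.998% = 2.561%; on $30,000,000 that is $768,300.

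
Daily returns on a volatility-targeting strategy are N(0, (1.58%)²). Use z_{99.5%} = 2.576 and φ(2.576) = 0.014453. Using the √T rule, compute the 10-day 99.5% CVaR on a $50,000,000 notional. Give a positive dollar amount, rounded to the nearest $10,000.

$7,220,000

σ_{10d} = 1.58% × √10 = 4.996%.
ES multiplier = φ(z)/(1−α) = 0.014453/0.005 = 2.891.
ES = 4.996% × 2.891 = 14.443%; on $50,000,000: $7,221,500.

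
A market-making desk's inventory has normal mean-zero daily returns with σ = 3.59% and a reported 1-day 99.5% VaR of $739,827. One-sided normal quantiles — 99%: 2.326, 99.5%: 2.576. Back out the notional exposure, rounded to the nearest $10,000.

$8,000,000

VaR as a fraction of value: z·σ = 2.576 × 3.59% = 9.24784%.
Position = $739,827 / 0.0924784 = $7,999,998.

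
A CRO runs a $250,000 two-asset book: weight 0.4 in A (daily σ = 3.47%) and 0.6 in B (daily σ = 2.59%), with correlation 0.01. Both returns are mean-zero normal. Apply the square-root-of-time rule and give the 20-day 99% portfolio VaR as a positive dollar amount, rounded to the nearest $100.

$54,500

σ_p = √(0.4²·3.47² + 0.6²·2.59² + 2·0.01·0.4·0.6·3.47·2.59) = 2.094%.
σ_{20d} = 2.094% × √20 = 9.365%.
z(99%) = 2.326.
VaR = 2.326 × 9.365% = 21.783%; on $250,000 that is $54,458.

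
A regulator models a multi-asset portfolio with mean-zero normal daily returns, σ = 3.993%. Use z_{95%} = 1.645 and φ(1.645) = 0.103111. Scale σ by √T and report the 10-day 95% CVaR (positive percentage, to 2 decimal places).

26.04%

σ_{10d} = 3.993% × √10 = 12.627%.
ES multiplier = φ(z)/(1−α) = 0.103111/0.05 = 2.062.
ES = 12.627% × 2.062 = 26.037%.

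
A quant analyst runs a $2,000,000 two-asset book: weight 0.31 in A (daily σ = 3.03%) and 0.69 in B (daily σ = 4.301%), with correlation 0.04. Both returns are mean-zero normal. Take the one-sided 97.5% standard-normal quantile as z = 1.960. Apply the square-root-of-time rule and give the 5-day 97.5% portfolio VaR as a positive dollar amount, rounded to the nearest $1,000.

$276,000

σ_p = √(0.31²·3.03² + 0.69²·4.301² + 2·0.04·0.31·0.69·3.03·4.301) = 3.148%.
σ_{5d} = 3.148% × √5 = 7.039%.
VaR = 1.960 × 7.039% = 13.796%; on $2,000,000 that is $275,920.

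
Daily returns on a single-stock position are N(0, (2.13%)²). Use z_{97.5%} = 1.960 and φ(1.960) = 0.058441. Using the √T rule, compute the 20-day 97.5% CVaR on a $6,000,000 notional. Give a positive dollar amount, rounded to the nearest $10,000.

σ_{20d} = 2.13% × √20 = 9.526%.
ES multiplier = φ(z)/(1−α) = 0.058441/0.025 = 2.338.
ES = 9.526% × 2.338 = 22.272%; on $6,000,000: $1,336,320.

$1,340,000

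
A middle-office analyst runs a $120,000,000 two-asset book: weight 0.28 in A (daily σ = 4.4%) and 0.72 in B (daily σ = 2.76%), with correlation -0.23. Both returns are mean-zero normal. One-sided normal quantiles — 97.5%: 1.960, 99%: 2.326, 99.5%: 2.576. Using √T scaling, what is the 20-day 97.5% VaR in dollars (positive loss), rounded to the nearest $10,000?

σ_p = √(0.28²·4.4² + 0.72²·2.76² + 2·-0.23·0.28·0.72·4.4·2.76) = 2.083%.
σ_{20d} = 2.083% × √20 = 9.315%.
VaR = 1.960 × 9.315% = 18.257%; on $120,000,000 that is $21,908,400.

$21,910,000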